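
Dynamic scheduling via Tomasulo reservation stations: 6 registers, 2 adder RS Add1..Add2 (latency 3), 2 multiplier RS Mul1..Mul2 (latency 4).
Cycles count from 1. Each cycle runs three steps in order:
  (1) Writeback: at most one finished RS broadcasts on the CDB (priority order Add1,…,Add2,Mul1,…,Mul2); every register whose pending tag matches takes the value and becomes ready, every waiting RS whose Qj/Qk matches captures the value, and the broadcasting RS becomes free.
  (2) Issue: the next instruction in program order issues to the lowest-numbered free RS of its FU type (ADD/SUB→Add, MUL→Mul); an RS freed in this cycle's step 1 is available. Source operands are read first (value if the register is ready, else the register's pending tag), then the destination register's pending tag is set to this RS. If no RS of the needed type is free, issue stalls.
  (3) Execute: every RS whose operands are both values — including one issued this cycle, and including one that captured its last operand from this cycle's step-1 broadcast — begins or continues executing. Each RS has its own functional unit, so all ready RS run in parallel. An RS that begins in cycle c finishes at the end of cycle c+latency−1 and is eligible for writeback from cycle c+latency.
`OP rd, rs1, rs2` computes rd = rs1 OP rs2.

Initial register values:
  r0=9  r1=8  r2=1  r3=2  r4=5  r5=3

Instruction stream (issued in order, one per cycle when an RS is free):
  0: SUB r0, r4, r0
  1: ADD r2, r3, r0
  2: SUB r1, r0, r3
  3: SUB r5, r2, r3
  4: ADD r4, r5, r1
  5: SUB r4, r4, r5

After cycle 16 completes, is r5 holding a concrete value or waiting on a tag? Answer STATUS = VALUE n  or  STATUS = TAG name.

c1: issue SUB r0<-Add1 | r0:Add1,r1:8,r2:1,r3:2,r4:5,r5:3
c2: issue ADD r2<-Add2 | r0:Add1,r1:8,r2:Add2,r3:2,r4:5,r5:3
c3: stall | r0:Add1,r1:8,r2:Add2,r3:2,r4:5,r5:3
c4: CDB Add1=-4; issue SUB r1<-Add1 | r0:-4,r1:Add1,r2:Add2,r3:2,r4:5,r5:3
c5: stall | r0:-4,r1:Add1,r2:Add2,r3:2,r4:5,r5:3
c6: stall | r0:-4,r1:Add1,r2:Add2,r3:2,r4:5,r5:3
c7: CDB Add1=-6; issue SUB r5<-Add1 | r0:-4,r1:-6,r2:Add2,r3:2,r4:5,r5:Add1
c8: CDB Add2=-2; issue ADD r4<-Add2 | r0:-4,r1:-6,r2:-2,r3:2,r4:Add2,r5:Add1
c9: stall | r0:-4,r1:-6,r2:-2,r3:2,r4:Add2,r5:Add1
c10: stall | r0:-4,r1:-6,r2:-2,r3:2,r4:Add2,r5:Add1
c11: CDB Add1=-4; issue SUB r4<-Add1 | r0:-4,r1:-6,r2:-2,r3:2,r4:Add1,r5:-4
c12: - | r0:-4,r1:-6,r2:-2,r3:2,r4:Add1,r5:-4
c13: - | r0:-4,r1:-6,r2:-2,r3:2,r4:Add1,r5:-4
c14: CDB Add2=-10 | r0:-4,r1:-6,r2:-2,r3:2,r4:Add1,r5:-4
c15: - | r0:-4,r1:-6,r2:-2,r3:2,r4:Add1,r5:-4
c16: - | r0:-4,r1:-6,r2:-2,r3:2,r4:Add1,r5:-4

STATUS = VALUE -4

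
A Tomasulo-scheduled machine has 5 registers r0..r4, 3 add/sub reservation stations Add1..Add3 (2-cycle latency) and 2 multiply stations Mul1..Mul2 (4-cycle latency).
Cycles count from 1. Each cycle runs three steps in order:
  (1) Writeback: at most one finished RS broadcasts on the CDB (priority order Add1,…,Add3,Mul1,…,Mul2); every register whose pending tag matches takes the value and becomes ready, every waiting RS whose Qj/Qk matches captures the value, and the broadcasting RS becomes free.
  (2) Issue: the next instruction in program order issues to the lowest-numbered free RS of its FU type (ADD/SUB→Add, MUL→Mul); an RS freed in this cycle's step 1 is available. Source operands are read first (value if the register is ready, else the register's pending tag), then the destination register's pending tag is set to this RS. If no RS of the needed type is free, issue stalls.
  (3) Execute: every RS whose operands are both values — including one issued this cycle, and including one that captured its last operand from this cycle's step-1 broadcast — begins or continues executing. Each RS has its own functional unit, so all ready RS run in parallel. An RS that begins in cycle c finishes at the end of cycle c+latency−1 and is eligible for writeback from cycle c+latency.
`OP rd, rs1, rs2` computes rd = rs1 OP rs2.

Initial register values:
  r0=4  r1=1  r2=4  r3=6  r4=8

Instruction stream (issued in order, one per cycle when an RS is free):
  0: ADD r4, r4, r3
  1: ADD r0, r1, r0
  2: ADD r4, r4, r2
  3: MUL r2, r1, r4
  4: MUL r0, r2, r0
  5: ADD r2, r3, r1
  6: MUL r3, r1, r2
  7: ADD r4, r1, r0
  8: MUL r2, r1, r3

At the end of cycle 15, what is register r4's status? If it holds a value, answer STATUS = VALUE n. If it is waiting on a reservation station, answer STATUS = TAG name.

STATUS = TAG Add1

c1: issue ADD r4<-Add1 | r0:4,r1:1,r2:4,r3:6,r4:Add1
c2: issue ADD r0<-Add2 | r0:Add2,r1:1,r2:4,r3:6,r4:Add1
c3: CDB Add1=14; issue ADD r4<-Add1 | r0:Add2,r1:1,r2:4,r3:6,r4:Add1
c4: CDB Add2=5; issue MUL r2<-Mul1 | r0:5,r1:1,r2:Mul1,r3:6,r4:Add1
c5: CDB Add1=18; issue MUL r0<-Mul2 | r0:Mul2,r1:1,r2:Mul1,r3:6,r4:18
c6: issue ADD r2<-Add1 | r0:Mul2,r1:1,r2:Add1,r3:6,r4:18
c7: stall | r0:Mul2,r1:1,r2:Add1,r3:6,r4:18
c8: CDB Add1=7; stall | r0:Mul2,r1:1,r2:7,r3:6,r4:18
c9: CDB Mul1=18; issue MUL r3<-Mul1 | r0:Mul2,r1:1,r2:7,r3:Mul1,r4:18
c10: issue ADD r4<-Add1 | r0:Mul2,r1:1,r2:7,r3:Mul1,r4:Add1
c11: stall | r0:Mul2,r1:1,r2:7,r3:Mul1,r4:Add1
c12: stall | r0:Mul2,r1:1,r2:7,r3:Mul1,r4:Add1
c13: CDB Mul1=7; issue MUL r2<-Mul1 | r0:Mul2,r1:1,r2:Mul1,r3:7,r4:Add1
c14: CDB Mul2=90 | r0:90,r1:1,r2:Mul1,r3:7,r4:Add1
c15: - | r0:90,r1:1,r2:Mul1,r3:7,r4:Add1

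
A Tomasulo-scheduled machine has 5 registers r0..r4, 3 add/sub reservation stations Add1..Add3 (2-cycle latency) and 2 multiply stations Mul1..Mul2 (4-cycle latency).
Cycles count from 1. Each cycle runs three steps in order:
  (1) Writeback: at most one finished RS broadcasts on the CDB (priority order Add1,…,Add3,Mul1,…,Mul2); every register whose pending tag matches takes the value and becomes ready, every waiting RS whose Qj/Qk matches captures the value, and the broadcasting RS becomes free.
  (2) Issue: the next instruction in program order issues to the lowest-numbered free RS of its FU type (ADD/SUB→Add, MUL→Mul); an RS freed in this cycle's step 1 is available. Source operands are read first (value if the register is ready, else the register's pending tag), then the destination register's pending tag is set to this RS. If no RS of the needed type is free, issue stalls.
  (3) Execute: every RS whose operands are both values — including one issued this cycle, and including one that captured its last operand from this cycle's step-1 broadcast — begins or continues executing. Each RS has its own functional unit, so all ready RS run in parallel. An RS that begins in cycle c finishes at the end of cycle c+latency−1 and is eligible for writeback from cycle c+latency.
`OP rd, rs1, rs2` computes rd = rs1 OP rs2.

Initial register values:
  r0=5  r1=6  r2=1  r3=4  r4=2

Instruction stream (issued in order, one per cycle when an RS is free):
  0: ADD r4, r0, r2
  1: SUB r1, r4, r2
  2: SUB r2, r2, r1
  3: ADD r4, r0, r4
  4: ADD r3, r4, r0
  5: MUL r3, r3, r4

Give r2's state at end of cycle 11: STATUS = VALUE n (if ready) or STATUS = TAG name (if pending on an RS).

  c1: issue ADD r4<-Add1  regs: r0:5,r1:6,r2:1,r3:4,r4:Add1
  c2: issue SUB r1<-Add2  regs: r0:5,r1:Add2,r2:1,r3:4,r4:Add1
  c3: CDB Add1=6; issue SUB r2<-Add1  regs: r0:5,r1:Add2,r2:Add1,r3:4,r4:6
  c4: issue ADD r4<-Add3  regs: r0:5,r1:Add2,r2:Add1,r3:4,r4:Add3
  c5: CDB Add2=5; issue ADD r3<-Add2  regs: r0:5,r1:5,r2:Add1,r3:Add2,r4:Add3
  c6: CDB Add3=11; issue MUL r3<-Mul1  regs: r0:5,r1:5,r2:Add1,r3:Mul1,r4:11
  c7: CDB Add1=-4  regs: r0:5,r1:5,r2:-4,r3:Mul1,r4:11
  c8: CDB Add2=16  regs: r0:5,r1:5,r2:-4,r3:Mul1,r4:11
  c9: -  regs: r0:5,r1:5,r2:-4,r3:Mul1,r4:11
  c10: -  regs: r0:5,r1:5,r2:-4,r3:Mul1,r4:11
  c11: -  regs: r0:5,r1:5,r2:-4,r3:Mul1,r4:11

STATUS = VALUE -4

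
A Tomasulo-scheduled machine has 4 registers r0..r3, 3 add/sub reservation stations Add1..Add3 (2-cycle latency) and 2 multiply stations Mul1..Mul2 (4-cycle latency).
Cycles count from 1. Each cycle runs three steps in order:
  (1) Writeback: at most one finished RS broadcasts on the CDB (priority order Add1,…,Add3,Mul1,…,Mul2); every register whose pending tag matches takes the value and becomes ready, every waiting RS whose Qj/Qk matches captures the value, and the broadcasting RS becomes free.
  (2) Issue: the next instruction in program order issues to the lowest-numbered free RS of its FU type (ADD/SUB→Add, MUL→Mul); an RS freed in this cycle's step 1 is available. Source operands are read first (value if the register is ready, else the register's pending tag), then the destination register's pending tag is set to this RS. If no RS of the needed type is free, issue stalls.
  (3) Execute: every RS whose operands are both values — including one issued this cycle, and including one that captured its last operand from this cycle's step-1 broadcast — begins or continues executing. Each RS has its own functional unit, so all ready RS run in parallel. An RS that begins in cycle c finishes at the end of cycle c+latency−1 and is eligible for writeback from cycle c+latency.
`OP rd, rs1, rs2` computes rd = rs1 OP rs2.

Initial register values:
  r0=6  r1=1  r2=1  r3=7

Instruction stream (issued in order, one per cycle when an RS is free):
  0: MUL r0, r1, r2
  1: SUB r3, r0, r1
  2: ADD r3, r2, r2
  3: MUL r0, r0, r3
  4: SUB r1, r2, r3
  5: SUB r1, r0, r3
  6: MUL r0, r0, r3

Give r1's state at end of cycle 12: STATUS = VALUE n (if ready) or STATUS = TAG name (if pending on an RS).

STATUS = VALUE 0

cycle 1: issue MUL r0<-Mul1 // r0:Mul1,r1:1,r2:1,r3:7
cycle 2: issue SUB r3<-Add1 // r0:Mul1,r1:1,r2:1,r3:Add1
cycle 3: issue ADD r3<-Add2 // r0:Mul1,r1:1,r2:1,r3:Add2
cycle 4: issue MUL r0<-Mul2 // r0:Mul2,r1:1,r2:1,r3:Add2
cycle 5: CDB Add2=2; issue SUB r1<-Add2 // r0:Mul2,r1:Add2,r2:1,r3:2
cycle 6: CDB Mul1=1; issue SUB r1<-Add3 // r0:Mul2,r1:Add3,r2:1,r3:2
cycle 7: CDB Add2=-1; issue MUL r0<-Mul1 // r0:Mul1,r1:Add3,r2:1,r3:2
cycle 8: CDB Add1=0 // r0:Mul1,r1:Add3,r2:1,r3:2
cycle 9: - // r0:Mul1,r1:Add3,r2:1,r3:2
cycle 10: CDB Mul2=2 // r0:Mul1,r1:Add3,r2:1,r3:2
cycle 11: - // r0:Mul1,r1:Add3,r2:1,r3:2
cycle 12: CDB Add3=0 // r0:Mul1,r1:0,r2:1,r3:2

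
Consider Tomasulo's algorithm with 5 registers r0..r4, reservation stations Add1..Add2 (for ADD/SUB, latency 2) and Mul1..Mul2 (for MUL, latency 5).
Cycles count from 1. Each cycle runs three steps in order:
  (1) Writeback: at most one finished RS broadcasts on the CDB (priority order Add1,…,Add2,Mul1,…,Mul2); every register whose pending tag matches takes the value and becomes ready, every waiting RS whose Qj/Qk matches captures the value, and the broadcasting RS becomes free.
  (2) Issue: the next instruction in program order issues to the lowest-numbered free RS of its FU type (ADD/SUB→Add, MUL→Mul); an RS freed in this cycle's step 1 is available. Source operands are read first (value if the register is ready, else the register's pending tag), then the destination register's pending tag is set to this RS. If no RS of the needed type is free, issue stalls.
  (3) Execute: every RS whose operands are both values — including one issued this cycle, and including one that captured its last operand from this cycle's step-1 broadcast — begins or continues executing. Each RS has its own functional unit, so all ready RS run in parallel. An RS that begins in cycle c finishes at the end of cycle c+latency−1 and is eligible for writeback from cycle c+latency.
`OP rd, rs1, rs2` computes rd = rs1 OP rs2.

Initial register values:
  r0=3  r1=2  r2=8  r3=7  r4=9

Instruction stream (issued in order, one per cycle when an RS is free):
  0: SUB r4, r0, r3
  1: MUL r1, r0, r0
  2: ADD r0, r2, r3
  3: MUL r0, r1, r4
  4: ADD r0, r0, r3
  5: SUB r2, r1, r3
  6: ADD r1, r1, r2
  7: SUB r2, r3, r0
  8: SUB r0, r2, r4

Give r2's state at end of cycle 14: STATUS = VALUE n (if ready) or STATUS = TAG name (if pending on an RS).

STATUS = TAG Add2

cycle 1: issue SUB r4<-Add1 // r0:3,r1:2,r2:8,r3:7,r4:Add1
cycle 2: issue MUL r1<-Mul1 // r0:3,r1:Mul1,r2:8,r3:7,r4:Add1
cycle 3: CDB Add1=-4; issue ADD r0<-Add1 // r0:Add1,r1:Mul1,r2:8,r3:7,r4:-4
cycle 4: issue MUL r0<-Mul2 // r0:Mul2,r1:Mul1,r2:8,r3:7,r4:-4
cycle 5: CDB Add1=15; issue ADD r0<-Add1 // r0:Add1,r1:Mul1,r2:8,r3:7,r4:-4
cycle 6: issue SUB r2<-Add2 // r0:Add1,r1:Mul1,r2:Add2,r3:7,r4:-4
cycle 7: CDB Mul1=9; stall // r0:Add1,r1:9,r2:Add2,r3:7,r4:-4
cycle 8: stall // r0:Add1,r1:9,r2:Add2,r3:7,r4:-4
cycle 9: CDB Add2=2; issue ADD r1<-Add2 // r0:Add1,r1:Add2,r2:2,r3:7,r4:-4
cycle 10: stall // r0:Add1,r1:Add2,r2:2,r3:7,r4:-4
cycle 11: CDB Add2=11; issue SUB r2<-Add2 // r0:Add1,r1:11,r2:Add2,r3:7,r4:-4
cycle 12: CDB Mul2=-36; stall // r0:Add1,r1:11,r2:Add2,r3:7,r4:-4
cycle 13: stall // r0:Add1,r1:11,r2:Add2,r3:7,r4:-4
cycle 14: CDB Add1=-29; issue SUB r0<-Add1 // r0:Add1,r1:11,r2:Add2,r3:7,r4:-4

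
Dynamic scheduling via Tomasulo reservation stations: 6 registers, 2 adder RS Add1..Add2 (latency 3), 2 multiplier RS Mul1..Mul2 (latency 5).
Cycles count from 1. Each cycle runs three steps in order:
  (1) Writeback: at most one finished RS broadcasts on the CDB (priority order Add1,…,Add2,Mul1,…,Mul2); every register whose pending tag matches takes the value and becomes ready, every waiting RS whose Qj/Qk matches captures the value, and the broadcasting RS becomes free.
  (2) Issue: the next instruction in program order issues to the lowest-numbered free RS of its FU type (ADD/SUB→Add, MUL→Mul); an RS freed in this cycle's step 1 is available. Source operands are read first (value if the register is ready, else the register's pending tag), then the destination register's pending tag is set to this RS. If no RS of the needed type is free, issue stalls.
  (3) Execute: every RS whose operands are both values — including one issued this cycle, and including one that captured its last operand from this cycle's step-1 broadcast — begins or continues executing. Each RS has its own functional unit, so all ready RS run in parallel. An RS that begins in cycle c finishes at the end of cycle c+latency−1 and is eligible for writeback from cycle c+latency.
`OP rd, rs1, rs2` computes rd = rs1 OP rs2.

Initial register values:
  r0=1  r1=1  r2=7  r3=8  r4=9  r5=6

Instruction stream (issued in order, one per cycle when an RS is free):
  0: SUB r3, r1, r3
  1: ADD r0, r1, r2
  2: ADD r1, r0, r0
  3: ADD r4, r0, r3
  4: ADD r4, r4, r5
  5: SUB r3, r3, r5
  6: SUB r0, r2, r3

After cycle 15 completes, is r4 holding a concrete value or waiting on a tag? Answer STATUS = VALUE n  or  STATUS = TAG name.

  c1: issue SUB r3<-Add1  regs: r0:1,r1:1,r2:7,r3:Add1,r4:9,r5:6
  c2: issue ADD r0<-Add2  regs: r0:Add2,r1:1,r2:7,r3:Add1,r4:9,r5:6
  c3: stall  regs: r0:Add2,r1:1,r2:7,r3:Add1,r4:9,r5:6
  c4: CDB Add1=-7; issue ADD r1<-Add1  regs: r0:Add2,r1:Add1,r2:7,r3:-7,r4:9,r5:6
  c5: CDB Add2=8; issue ADD r4<-Add2  regs: r0:8,r1:Add1,r2:7,r3:-7,r4:Add2,r5:6
  c6: stall  regs: r0:8,r1:Add1,r2:7,r3:-7,r4:Add2,r5:6
  c7: stall  regs: r0:8,r1:Add1,r2:7,r3:-7,r4:Add2,r5:6
  c8: CDB Add1=16; issue ADD r4<-Add1  regs: r0:8,r1:16,r2:7,r3:-7,r4:Add1,r5:6
  c9: CDB Add2=1; issue SUB r3<-Add2  regs: r0:8,r1:16,r2:7,r3:Add2,r4:Add1,r5:6
  c10: stall  regs: r0:8,r1:16,r2:7,r3:Add2,r4:Add1,r5:6
  c11: stall  regs: r0:8,r1:16,r2:7,r3:Add2,r4:Add1,r5:6
  c12: CDB Add1=7; issue SUB r0<-Add1  regs: r0:Add1,r1:16,r2:7,r3:Add2,r4:7,r5:6
  c13: CDB Add2=-13  regs: r0:Add1,r1:16,r2:7,r3:-13,r4:7,r5:6
  c14: -  regs: r0:Add1,r1:16,r2:7,r3:-13,r4:7,r5:6
  c15: -  regs: r0:Add1,r1:16,r2:7,r3:-13,r4:7,r5:6

STATUS = VALUE 7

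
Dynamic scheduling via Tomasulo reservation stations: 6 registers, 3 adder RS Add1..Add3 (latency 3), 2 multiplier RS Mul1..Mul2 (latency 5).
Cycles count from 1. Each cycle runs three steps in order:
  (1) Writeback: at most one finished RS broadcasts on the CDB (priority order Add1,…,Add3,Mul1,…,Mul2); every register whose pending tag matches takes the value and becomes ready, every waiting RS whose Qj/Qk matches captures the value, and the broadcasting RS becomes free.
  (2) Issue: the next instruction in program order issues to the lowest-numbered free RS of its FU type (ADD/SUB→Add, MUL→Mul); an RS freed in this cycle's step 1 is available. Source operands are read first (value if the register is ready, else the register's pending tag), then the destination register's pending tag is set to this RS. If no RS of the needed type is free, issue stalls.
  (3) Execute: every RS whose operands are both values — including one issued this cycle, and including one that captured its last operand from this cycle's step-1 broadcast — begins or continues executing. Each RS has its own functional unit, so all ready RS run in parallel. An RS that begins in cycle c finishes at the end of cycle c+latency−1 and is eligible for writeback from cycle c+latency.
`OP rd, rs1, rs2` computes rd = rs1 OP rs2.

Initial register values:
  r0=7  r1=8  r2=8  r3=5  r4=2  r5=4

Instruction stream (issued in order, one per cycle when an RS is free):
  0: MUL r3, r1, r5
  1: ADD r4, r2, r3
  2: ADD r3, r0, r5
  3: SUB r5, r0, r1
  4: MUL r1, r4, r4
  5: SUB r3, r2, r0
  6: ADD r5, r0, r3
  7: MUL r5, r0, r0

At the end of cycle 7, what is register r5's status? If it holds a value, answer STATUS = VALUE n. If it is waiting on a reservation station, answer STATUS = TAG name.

STATUS = TAG Add3

c1: issue MUL r3<-Mul1 | r0:7,r1:8,r2:8,r3:Mul1,r4:2,r5:4
c2: issue ADD r4<-Add1 | r0:7,r1:8,r2:8,r3:Mul1,r4:Add1,r5:4
c3: issue ADD r3<-Add2 | r0:7,r1:8,r2:8,r3:Add2,r4:Add1,r5:4
c4: issue SUB r5<-Add3 | r0:7,r1:8,r2:8,r3:Add2,r4:Add1,r5:Add3
c5: issue MUL r1<-Mul2 | r0:7,r1:Mul2,r2:8,r3:Add2,r4:Add1,r5:Add3
c6: CDB Add2=11; issue SUB r3<-Add2 | r0:7,r1:Mul2,r2:8,r3:Add2,r4:Add1,r5:Add3
c7: CDB Add3=-1; issue ADD r5<-Add3 | r0:7,r1:Mul2,r2:8,r3:Add2,r4:Add1,r5:Add3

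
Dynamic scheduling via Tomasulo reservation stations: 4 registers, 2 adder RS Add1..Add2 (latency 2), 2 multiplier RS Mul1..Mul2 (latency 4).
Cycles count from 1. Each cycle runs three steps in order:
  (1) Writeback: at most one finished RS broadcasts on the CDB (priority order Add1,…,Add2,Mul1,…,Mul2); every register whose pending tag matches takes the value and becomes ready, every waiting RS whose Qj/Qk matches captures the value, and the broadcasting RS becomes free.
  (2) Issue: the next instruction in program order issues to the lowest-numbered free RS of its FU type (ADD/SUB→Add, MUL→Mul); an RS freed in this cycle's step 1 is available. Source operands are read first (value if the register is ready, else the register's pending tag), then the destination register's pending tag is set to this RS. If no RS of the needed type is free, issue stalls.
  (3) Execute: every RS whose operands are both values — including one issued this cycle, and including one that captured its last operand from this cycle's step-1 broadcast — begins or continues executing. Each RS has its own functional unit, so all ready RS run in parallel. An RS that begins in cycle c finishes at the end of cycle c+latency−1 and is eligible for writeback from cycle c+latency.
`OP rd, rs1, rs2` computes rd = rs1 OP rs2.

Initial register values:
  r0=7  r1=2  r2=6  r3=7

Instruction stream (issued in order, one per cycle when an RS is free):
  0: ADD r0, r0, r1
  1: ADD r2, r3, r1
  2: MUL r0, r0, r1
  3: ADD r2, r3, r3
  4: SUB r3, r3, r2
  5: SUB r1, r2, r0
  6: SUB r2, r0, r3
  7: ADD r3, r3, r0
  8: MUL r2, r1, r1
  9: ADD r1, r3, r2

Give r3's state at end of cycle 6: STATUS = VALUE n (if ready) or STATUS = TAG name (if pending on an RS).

c1: issue ADD r0<-Add1 | r0:Add1,r1:2,r2:6,r3:7
c2: issue ADD r2<-Add2 | r0:Add1,r1:2,r2:Add2,r3:7
c3: CDB Add1=9; issue MUL r0<-Mul1 | r0:Mul1,r1:2,r2:Add2,r3:7
c4: CDB Add2=9; issue ADD r2<-Add1 | r0:Mul1,r1:2,r2:Add1,r3:7
c5: issue SUB r3<-Add2 | r0:Mul1,r1:2,r2:Add1,r3:Add2
c6: CDB Add1=14; issue SUB r1<-Add1 | r0:Mul1,r1:Add1,r2:14,r3:Add2

STATUS = TAG Add2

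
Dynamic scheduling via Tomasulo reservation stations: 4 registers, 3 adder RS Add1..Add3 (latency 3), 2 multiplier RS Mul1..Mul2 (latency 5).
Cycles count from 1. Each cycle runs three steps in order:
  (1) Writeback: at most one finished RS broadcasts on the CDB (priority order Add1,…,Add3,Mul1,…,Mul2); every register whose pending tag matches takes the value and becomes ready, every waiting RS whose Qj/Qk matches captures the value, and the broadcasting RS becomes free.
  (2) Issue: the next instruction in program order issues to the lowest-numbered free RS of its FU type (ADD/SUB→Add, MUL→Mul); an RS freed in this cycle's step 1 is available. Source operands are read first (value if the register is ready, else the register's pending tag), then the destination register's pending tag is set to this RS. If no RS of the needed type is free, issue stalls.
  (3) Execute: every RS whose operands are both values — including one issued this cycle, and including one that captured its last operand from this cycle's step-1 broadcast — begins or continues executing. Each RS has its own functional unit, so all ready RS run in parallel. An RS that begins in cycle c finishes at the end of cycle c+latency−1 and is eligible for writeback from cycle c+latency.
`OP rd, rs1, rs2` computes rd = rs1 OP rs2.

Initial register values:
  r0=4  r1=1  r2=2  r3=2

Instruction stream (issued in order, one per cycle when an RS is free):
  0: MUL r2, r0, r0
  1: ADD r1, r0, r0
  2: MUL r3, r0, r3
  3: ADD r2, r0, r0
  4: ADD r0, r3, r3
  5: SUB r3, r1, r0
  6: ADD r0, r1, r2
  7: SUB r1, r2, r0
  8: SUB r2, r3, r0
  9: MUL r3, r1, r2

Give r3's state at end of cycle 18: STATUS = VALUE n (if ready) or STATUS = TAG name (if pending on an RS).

STATUS = TAG Mul1

  c1: issue MUL r2<-Mul1  regs: r0:4,r1:1,r2:Mul1,r3:2
  c2: issue ADD r1<-Add1  regs: r0:4,r1:Add1,r2:Mul1,r3:2
  c3: issue MUL r3<-Mul2  regs: r0:4,r1:Add1,r2:Mul1,r3:Mul2
  c4: issue ADD r2<-Add2  regs: r0:4,r1:Add1,r2:Add2,r3:Mul2
  c5: CDB Add1=8; issue ADD r0<-Add1  regs: r0:Add1,r1:8,r2:Add2,r3:Mul2
  c6: CDB Mul1=16; issue SUB r3<-Add3  regs: r0:Add1,r1:8,r2:Add2,r3:Add3
  c7: CDB Add2=8; issue ADD r0<-Add2  regs: r0:Add2,r1:8,r2:8,r3:Add3
  c8: CDB Mul2=8; stall  regs: r0:Add2,r1:8,r2:8,r3:Add3
  c9: stall  regs: r0:Add2,r1:8,r2:8,r3:Add3
  c10: CDB Add2=16; issue SUB r1<-Add2  regs: r0:16,r1:Add2,r2:8,r3:Add3
  c11: CDB Add1=16; issue SUB r2<-Add1  regs: r0:16,r1:Add2,r2:Add1,r3:Add3
  c12: issue MUL r3<-Mul1  regs: r0:16,r1:Add2,r2:Add1,r3:Mul1
  c13: CDB Add2=-8  regs: r0:16,r1:-8,r2:Add1,r3:Mul1
  c14: CDB Add3=-8  regs: r0:16,r1:-8,r2:Add1,r3:Mul1
  c15: -  regs: r0:16,r1:-8,r2:Add1,r3:Mul1
  c16: -  regs: r0:16,r1:-8,r2:Add1,r3:Mul1
  c17: CDB Add1=-24  regs: r0:16,r1:-8,r2:-24,r3:Mul1
  c18: -  regs: r0:16,r1:-8,r2:-24,r3:Mul1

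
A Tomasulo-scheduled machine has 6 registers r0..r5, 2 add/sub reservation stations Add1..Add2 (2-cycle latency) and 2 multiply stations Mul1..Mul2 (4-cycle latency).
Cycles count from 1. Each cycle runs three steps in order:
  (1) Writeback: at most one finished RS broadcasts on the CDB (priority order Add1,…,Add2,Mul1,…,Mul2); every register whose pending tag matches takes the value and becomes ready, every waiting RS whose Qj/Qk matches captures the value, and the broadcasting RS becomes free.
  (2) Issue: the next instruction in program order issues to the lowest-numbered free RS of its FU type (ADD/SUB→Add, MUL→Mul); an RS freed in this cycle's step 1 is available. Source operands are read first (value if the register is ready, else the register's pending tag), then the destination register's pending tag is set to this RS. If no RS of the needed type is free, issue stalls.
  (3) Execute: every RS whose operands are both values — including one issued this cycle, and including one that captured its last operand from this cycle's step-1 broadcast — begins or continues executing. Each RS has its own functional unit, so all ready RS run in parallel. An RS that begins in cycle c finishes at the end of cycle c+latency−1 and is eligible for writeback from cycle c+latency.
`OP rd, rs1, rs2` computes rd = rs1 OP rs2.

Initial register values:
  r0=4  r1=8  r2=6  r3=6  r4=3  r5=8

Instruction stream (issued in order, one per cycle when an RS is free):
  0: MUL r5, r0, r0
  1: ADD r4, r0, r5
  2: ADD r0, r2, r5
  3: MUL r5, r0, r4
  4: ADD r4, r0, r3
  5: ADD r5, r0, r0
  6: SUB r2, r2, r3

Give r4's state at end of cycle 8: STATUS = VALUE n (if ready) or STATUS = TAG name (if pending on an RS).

STATUS = TAG Add1

cycle 1: issue MUL r5<-Mul1 // r0:4,r1:8,r2:6,r3:6,r4:3,r5:Mul1
cycle 2: issue ADD r4<-Add1 // r0:4,r1:8,r2:6,r3:6,r4:Add1,r5:Mul1
cycle 3: issue ADD r0<-Add2 // r0:Add2,r1:8,r2:6,r3:6,r4:Add1,r5:Mul1
cycle 4: issue MUL r5<-Mul2 // r0:Add2,r1:8,r2:6,r3:6,r4:Add1,r5:Mul2
cycle 5: CDB Mul1=16; stall // r0:Add2,r1:8,r2:6,r3:6,r4:Add1,r5:Mul2
cycle 6: stall // r0:Add2,r1:8,r2:6,r3:6,r4:Add1,r5:Mul2
cycle 7: CDB Add1=20; issue ADD r4<-Add1 // r0:Add2,r1:8,r2:6,r3:6,r4:Add1,r5:Mul2
cycle 8: CDB Add2=22; issue ADD r5<-Add2 // r0:22,r1:8,r2:6,r3:6,r4:Add1,r5:Add2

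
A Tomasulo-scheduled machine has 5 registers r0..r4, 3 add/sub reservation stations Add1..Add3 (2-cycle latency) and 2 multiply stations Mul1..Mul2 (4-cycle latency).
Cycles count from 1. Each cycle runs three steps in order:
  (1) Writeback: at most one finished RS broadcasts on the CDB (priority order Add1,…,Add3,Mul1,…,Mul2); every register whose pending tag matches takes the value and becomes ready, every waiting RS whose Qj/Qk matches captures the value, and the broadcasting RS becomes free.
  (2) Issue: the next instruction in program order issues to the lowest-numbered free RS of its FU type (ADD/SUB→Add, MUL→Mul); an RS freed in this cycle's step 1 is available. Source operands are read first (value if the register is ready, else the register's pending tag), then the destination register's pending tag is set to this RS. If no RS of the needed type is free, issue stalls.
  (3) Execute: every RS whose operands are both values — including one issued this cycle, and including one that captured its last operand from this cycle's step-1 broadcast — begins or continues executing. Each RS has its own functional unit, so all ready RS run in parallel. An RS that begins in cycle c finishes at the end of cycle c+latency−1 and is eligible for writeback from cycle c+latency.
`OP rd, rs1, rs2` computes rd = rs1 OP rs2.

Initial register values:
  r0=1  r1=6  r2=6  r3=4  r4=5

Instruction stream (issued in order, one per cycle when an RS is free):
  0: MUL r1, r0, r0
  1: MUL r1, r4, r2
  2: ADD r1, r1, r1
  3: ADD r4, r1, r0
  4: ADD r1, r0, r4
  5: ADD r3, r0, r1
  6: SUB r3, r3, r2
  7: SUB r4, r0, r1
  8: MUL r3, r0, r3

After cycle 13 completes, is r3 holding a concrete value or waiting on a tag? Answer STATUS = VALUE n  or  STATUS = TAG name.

STATUS = TAG Mul1

c1: issue MUL r1<-Mul1 | r0:1,r1:Mul1,r2:6,r3:4,r4:5
c2: issue MUL r1<-Mul2 | r0:1,r1:Mul2,r2:6,r3:4,r4:5
c3: issue ADD r1<-Add1 | r0:1,r1:Add1,r2:6,r3:4,r4:5
c4: issue ADD r4<-Add2 | r0:1,r1:Add1,r2:6,r3:4,r4:Add2
c5: CDB Mul1=1; issue ADD r1<-Add3 | r0:1,r1:Add3,r2:6,r3:4,r4:Add2
c6: CDB Mul2=30; stall | r0:1,r1:Add3,r2:6,r3:4,r4:Add2
c7: stall | r0:1,r1:Add3,r2:6,r3:4,r4:Add2
c8: CDB Add1=60; issue ADD r3<-Add1 | r0:1,r1:Add3,r2:6,r3:Add1,r4:Add2
c9: stall | r0:1,r1:Add3,r2:6,r3:Add1,r4:Add2
c10: CDB Add2=61; issue SUB r3<-Add2 | r0:1,r1:Add3,r2:6,r3:Add2,r4:61
c11: stall | r0:1,r1:Add3,r2:6,r3:Add2,r4:61
c12: CDB Add3=62; issue SUB r4<-Add3 | r0:1,r1:62,r2:6,r3:Add2,r4:Add3
c13: issue MUL r3<-Mul1 | r0:1,r1:62,r2:6,r3:Mul1,r4:Add3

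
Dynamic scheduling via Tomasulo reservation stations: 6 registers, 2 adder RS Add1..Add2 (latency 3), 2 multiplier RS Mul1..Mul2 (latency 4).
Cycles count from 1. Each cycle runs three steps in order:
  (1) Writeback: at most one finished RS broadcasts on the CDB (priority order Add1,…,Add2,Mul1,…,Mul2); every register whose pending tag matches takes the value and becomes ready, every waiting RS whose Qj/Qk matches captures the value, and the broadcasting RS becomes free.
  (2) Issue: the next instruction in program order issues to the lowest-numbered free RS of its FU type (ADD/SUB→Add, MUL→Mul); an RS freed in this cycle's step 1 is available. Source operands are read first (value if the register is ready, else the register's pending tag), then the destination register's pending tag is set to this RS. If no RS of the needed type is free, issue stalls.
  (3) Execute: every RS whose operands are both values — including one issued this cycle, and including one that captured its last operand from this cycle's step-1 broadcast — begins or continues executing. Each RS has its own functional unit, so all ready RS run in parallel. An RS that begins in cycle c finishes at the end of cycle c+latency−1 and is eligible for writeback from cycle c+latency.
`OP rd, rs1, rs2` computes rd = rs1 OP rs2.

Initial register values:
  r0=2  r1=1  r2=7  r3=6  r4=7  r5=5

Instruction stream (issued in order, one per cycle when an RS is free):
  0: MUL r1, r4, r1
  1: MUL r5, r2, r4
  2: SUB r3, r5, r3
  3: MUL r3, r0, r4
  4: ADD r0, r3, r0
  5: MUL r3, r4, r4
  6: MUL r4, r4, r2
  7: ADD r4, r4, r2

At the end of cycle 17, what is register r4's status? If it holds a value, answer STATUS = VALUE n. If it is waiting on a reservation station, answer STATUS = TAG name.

STATUS = VALUE 56

  c1: issue MUL r1<-Mul1  regs: r0:2,r1:Mul1,r2:7,r3:6,r4:7,r5:5
  c2: issue MUL r5<-Mul2  regs: r0:2,r1:Mul1,r2:7,r3:6,r4:7,r5:Mul2
  c3: issue SUB r3<-Add1  regs: r0:2,r1:Mul1,r2:7,r3:Add1,r4:7,r5:Mul2
  c4: stall  regs: r0:2,r1:Mul1,r2:7,r3:Add1,r4:7,r5:Mul2
  c5: CDB Mul1=7; issue MUL r3<-Mul1  regs: r0:2,r1:7,r2:7,r3:Mul1,r4:7,r5:Mul2
  c6: CDB Mul2=49; issue ADD r0<-Add2  regs: r0:Add2,r1:7,r2:7,r3:Mul1,r4:7,r5:49
  c7: issue MUL r3<-Mul2  regs: r0:Add2,r1:7,r2:7,r3:Mul2,r4:7,r5:49
  c8: stall  regs: r0:Add2,r1:7,r2:7,r3:Mul2,r4:7,r5:49
  c9: CDB Add1=43; stall  regs: r0:Add2,r1:7,r2:7,r3:Mul2,r4:7,r5:49
  c10: CDB Mul1=14; issue MUL r4<-Mul1  regs: r0:Add2,r1:7,r2:7,r3:Mul2,r4:Mul1,r5:49
  c11: CDB Mul2=49; issue ADD r4<-Add1  regs: r0:Add2,r1:7,r2:7,r3:49,r4:Add1,r5:49
  c12: -  regs: r0:Add2,r1:7,r2:7,r3:49,r4:Add1,r5:49
  c13: CDB Add2=16  regs: r0:16,r1:7,r2:7,r3:49,r4:Add1,r5:49
  c14: CDB Mul1=49  regs: r0:16,r1:7,r2:7,r3:49,r4:Add1,r5:49
  c15: -  regs: r0:16,r1:7,r2:7,r3:49,r4:Add1,r5:49
  c16: -  regs: r0:16,r1:7,r2:7,r3:49,r4:Add1,r5:49
  c17: CDB Add1=56  regs: r0:16,r1:7,r2:7,r3:49,r4:56,r5:49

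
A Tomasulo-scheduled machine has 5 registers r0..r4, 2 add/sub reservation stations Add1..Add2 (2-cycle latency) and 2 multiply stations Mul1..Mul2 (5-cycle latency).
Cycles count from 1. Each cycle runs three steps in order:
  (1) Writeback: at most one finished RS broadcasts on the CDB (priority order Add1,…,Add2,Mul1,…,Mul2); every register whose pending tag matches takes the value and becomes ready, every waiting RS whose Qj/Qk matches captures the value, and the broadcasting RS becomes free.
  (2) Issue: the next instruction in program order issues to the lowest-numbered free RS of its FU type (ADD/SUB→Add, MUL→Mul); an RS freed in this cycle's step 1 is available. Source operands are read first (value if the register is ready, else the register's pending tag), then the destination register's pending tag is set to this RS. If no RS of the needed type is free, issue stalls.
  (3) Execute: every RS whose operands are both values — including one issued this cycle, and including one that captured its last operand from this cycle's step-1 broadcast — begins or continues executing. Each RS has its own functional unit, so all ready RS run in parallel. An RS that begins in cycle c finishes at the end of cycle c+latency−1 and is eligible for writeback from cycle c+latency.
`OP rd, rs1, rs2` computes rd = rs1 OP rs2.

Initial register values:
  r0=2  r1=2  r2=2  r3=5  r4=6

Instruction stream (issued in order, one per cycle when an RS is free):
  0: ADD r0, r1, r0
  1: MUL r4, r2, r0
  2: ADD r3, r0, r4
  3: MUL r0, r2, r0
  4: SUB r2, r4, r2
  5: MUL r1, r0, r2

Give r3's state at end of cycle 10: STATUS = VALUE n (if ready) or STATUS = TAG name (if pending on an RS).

STATUS = VALUE 12

cycle 1: issue ADD r0<-Add1 // r0:Add1,r1:2,r2:2,r3:5,r4:6
cycle 2: issue MUL r4<-Mul1 // r0:Add1,r1:2,r2:2,r3:5,r4:Mul1
cycle 3: CDB Add1=4; issue ADD r3<-Add1 // r0:4,r1:2,r2:2,r3:Add1,r4:Mul1
cycle 4: issue MUL r0<-Mul2 // r0:Mul2,r1:2,r2:2,r3:Add1,r4:Mul1
cycle 5: issue SUB r2<-Add2 // r0:Mul2,r1:2,r2:Add2,r3:Add1,r4:Mul1
cycle 6: stall // r0:Mul2,r1:2,r2:Add2,r3:Add1,r4:Mul1
cycle 7: stall // r0:Mul2,r1:2,r2:Add2,r3:Add1,r4:Mul1
cycle 8: CDB Mul1=8; issue MUL r1<-Mul1 // r0:Mul2,r1:Mul1,r2:Add2,r3:Add1,r4:8
cycle 9: CDB Mul2=8 // r0:8,r1:Mul1,r2:Add2,r3:Add1,r4:8
cycle 10: CDB Add1=12 // r0:8,r1:Mul1,r2:Add2,r3:12,r4:8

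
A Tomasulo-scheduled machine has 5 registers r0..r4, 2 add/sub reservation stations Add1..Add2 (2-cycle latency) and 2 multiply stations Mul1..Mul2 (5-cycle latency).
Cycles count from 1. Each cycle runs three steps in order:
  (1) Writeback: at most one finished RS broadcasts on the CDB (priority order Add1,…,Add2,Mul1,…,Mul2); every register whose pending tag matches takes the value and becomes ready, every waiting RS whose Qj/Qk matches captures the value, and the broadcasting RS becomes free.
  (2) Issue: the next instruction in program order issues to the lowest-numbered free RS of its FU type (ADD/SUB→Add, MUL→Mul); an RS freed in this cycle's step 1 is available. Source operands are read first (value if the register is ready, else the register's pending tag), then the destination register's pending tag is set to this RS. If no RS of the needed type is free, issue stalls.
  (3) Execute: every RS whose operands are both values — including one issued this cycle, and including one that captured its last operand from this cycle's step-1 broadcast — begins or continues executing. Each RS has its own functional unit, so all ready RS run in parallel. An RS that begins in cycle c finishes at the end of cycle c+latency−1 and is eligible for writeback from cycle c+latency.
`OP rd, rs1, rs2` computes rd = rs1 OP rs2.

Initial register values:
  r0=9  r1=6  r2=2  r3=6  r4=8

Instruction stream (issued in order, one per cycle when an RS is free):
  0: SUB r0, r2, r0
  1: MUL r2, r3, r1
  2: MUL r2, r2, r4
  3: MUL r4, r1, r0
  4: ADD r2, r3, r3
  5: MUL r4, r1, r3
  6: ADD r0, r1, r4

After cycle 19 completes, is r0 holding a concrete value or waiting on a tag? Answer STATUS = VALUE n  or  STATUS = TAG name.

cycle 1: issue SUB r0<-Add1 // r0:Add1,r1:6,r2:2,r3:6,r4:8
cycle 2: issue MUL r2<-Mul1 // r0:Add1,r1:6,r2:Mul1,r3:6,r4:8
cycle 3: CDB Add1=-7; issue MUL r2<-Mul2 // r0:-7,r1:6,r2:Mul2,r3:6,r4:8
cycle 4: stall // r0:-7,r1:6,r2:Mul2,r3:6,r4:8
cycle 5: stall // r0:-7,r1:6,r2:Mul2,r3:6,r4:8
cycle 6: stall // r0:-7,r1:6,r2:Mul2,r3:6,r4:8
cycle 7: CDB Mul1=36; issue MUL r4<-Mul1 // r0:-7,r1:6,r2:Mul2,r3:6,r4:Mul1
cycle 8: issue ADD r2<-Add1 // r0:-7,r1:6,r2:Add1,r3:6,r4:Mul1
cycle 9: stall // r0:-7,r1:6,r2:Add1,r3:6,r4:Mul1
cycle 10: CDB Add1=12; stall // r0:-7,r1:6,r2:12,r3:6,r4:Mul1
cycle 11: stall // r0:-7,r1:6,r2:12,r3:6,r4:Mul1
cycle 12: CDB Mul1=-42; issue MUL r4<-Mul1 // r0:-7,r1:6,r2:12,r3:6,r4:Mul1
cycle 13: CDB Mul2=288; issue ADD r0<-Add1 // r0:Add1,r1:6,r2:12,r3:6,r4:Mul1
cycle 14: - // r0:Add1,r1:6,r2:12,r3:6,r4:Mul1
cycle 15: - // r0:Add1,r1:6,r2:12,r3:6,r4:Mul1
cycle 16: - // r0:Add1,r1:6,r2:12,r3:6,r4:Mul1
cycle 17: CDB Mul1=36 // r0:Add1,r1:6,r2:12,r3:6,r4:36
cycle 18: - // r0:Add1,r1:6,r2:12,r3:6,r4:36
cycle 19: CDB Add1=42 // r0:42,r1:6,r2:12,r3:6,r4:36

STATUS = VALUE 42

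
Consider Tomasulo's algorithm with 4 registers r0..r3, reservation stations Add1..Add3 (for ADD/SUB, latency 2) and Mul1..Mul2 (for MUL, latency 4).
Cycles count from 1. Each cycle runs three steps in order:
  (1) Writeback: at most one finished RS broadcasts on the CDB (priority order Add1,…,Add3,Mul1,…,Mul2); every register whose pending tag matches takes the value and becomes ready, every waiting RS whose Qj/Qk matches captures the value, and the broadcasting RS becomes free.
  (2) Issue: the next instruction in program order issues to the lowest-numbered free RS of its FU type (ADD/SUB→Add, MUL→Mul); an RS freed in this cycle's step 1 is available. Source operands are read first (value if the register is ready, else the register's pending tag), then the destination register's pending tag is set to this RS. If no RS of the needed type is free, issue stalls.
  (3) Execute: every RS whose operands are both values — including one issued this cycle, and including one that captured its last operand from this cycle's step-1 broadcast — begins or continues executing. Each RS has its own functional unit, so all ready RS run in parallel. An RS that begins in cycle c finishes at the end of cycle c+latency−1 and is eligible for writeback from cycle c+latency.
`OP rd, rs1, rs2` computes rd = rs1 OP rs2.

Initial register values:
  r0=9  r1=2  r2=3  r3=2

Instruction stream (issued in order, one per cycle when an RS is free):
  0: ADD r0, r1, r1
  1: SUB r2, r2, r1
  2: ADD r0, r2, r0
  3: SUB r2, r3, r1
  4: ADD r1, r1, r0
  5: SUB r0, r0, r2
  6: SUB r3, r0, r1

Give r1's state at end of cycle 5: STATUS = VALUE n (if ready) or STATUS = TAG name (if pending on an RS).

STATUS = TAG Add3

cycle 1: issue ADD r0<-Add1 // r0:Add1,r1:2,r2:3,r3:2
cycle 2: issue SUB r2<-Add2 // r0:Add1,r1:2,r2:Add2,r3:2
cycle 3: CDB Add1=4; issue ADD r0<-Add1 // r0:Add1,r1:2,r2:Add2,r3:2
cycle 4: CDB Add2=1; issue SUB r2<-Add2 // r0:Add1,r1:2,r2:Add2,r3:2
cycle 5: issue ADD r1<-Add3 // r0:Add1,r1:Add3,r2:Add2,r3:2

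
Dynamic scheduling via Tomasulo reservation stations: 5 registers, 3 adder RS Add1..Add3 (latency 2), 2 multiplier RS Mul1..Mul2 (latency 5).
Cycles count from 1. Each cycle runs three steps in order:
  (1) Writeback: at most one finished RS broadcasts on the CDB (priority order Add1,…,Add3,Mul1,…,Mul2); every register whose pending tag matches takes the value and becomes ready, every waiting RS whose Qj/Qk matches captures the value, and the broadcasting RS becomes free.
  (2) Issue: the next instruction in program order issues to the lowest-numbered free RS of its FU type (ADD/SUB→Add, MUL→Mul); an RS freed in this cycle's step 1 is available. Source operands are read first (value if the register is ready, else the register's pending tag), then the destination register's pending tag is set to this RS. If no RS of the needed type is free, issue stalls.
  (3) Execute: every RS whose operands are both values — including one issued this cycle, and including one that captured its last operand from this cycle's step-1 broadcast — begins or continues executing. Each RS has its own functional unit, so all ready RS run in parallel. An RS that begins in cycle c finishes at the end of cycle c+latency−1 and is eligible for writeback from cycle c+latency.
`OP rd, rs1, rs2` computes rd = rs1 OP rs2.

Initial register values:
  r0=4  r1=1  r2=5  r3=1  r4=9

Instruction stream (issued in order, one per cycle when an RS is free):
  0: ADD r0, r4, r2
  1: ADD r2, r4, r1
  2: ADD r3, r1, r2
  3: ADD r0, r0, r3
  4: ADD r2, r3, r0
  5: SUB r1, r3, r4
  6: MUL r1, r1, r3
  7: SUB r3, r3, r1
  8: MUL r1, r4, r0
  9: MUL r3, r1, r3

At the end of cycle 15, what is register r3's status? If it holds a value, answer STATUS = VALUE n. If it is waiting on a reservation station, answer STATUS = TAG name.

c1: issue ADD r0<-Add1 | r0:Add1,r1:1,r2:5,r3:1,r4:9
c2: issue ADD r2<-Add2 | r0:Add1,r1:1,r2:Add2,r3:1,r4:9
c3: CDB Add1=14; issue ADD r3<-Add1 | r0:14,r1:1,r2:Add2,r3:Add1,r4:9
c4: CDB Add2=10; issue ADD r0<-Add2 | r0:Add2,r1:1,r2:10,r3:Add1,r4:9
c5: issue ADD r2<-Add3 | r0:Add2,r1:1,r2:Add3,r3:Add1,r4:9
c6: CDB Add1=11; issue SUB r1<-Add1 | r0:Add2,r1:Add1,r2:Add3,r3:11,r4:9
c7: issue MUL r1<-Mul1 | r0:Add2,r1:Mul1,r2:Add3,r3:11,r4:9
c8: CDB Add1=2; issue SUB r3<-Add1 | r0:Add2,r1:Mul1,r2:Add3,r3:Add1,r4:9
c9: CDB Add2=25; issue MUL r1<-Mul2 | r0:25,r1:Mul2,r2:Add3,r3:Add1,r4:9
c10: stall | r0:25,r1:Mul2,r2:Add3,r3:Add1,r4:9
c11: CDB Add3=36; stall | r0:25,r1:Mul2,r2:36,r3:Add1,r4:9
c12: stall | r0:25,r1:Mul2,r2:36,r3:Add1,r4:9
c13: CDB Mul1=22; issue MUL r3<-Mul1 | r0:25,r1:Mul2,r2:36,r3:Mul1,r4:9
c14: CDB Mul2=225 | r0:25,r1:225,r2:36,r3:Mul1,r4:9
c15: CDB Add1=-11 | r0:25,r1:225,r2:36,r3:Mul1,r4:9

STATUS = TAG Mul1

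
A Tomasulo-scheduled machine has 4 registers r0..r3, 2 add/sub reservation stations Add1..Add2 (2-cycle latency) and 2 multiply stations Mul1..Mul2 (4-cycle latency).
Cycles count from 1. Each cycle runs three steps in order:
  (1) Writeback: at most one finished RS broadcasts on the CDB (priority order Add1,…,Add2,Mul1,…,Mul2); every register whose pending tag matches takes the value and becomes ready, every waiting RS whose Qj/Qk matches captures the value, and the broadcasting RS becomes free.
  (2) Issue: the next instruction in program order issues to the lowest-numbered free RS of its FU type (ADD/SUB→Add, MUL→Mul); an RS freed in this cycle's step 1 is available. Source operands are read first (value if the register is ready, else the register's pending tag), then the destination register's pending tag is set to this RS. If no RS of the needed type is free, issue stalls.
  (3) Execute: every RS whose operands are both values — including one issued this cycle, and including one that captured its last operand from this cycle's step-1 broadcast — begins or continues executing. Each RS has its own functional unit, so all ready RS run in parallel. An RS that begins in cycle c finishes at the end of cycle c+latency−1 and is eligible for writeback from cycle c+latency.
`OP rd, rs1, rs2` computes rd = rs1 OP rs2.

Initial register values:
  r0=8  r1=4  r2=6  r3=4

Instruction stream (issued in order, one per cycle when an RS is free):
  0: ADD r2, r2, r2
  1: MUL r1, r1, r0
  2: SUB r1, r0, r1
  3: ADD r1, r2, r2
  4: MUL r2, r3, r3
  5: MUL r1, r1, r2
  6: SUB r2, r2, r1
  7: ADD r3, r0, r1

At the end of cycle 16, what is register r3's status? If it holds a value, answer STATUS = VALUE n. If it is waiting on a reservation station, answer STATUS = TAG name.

STATUS = VALUE 392

c1: issue ADD r2<-Add1 | r0:8,r1:4,r2:Add1,r3:4
c2: issue MUL r1<-Mul1 | r0:8,r1:Mul1,r2:Add1,r3:4
c3: CDB Add1=12; issue SUB r1<-Add1 | r0:8,r1:Add1,r2:12,r3:4
c4: issue ADD r1<-Add2 | r0:8,r1:Add2,r2:12,r3:4
c5: issue MUL r2<-Mul2 | r0:8,r1:Add2,r2:Mul2,r3:4
c6: CDB Add2=24; stall | r0:8,r1:24,r2:Mul2,r3:4
c7: CDB Mul1=32; issue MUL r1<-Mul1 | r0:8,r1:Mul1,r2:Mul2,r3:4
c8: issue SUB r2<-Add2 | r0:8,r1:Mul1,r2:Add2,r3:4
c9: CDB Add1=-24; issue ADD r3<-Add1 | r0:8,r1:Mul1,r2:Add2,r3:Add1
c10: CDB Mul2=16 | r0:8,r1:Mul1,r2:Add2,r3:Add1
c11: - | r0:8,r1:Mul1,r2:Add2,r3:Add1
c12: - | r0:8,r1:Mul1,r2:Add2,r3:Add1
c13: - | r0:8,r1:Mul1,r2:Add2,r3:Add1
c14: CDB Mul1=384 | r0:8,r1:384,r2:Add2,r3:Add1
c15: - | r0:8,r1:384,r2:Add2,r3:Add1
c16: CDB Add1=392 | r0:8,r1:384,r2:Add2,r3:392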